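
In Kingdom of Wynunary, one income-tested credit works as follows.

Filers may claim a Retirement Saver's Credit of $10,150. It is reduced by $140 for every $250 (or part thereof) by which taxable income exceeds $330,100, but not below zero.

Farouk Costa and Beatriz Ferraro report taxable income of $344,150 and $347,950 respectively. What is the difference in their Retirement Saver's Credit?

$2,100

Farouk ($344,150): Retirement Saver's Credit: income exceeds $330,100 by $14,050, which is 57 full-or-partial $250 increments; reduction = 57 × $140 = $7,980, leaving $2,170.
Beatriz ($347,950): Retirement Saver's Credit: income exceeds $330,100 by $17,850, which is 72 full-or-partial $250 increments; reduction = 72 × $140 = $10,080, leaving $70.
Difference: |$2,170 − $70| = $2,100.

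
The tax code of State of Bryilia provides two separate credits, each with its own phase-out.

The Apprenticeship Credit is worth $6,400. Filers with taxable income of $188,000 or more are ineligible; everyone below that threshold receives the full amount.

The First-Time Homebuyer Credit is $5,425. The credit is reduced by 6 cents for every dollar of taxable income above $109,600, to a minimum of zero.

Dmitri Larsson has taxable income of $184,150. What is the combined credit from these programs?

$7,352

Apprenticeship Credit: $184,150 is below the $188,000 cutoff, so the full $6,400 applies.
First-Time Homebuyer Credit: 6% of the $74,550 excess over $109,600 is $4,473; credit = $5,425 − $4,473 = $952.
Total: $6,400 + $952 = $7,352.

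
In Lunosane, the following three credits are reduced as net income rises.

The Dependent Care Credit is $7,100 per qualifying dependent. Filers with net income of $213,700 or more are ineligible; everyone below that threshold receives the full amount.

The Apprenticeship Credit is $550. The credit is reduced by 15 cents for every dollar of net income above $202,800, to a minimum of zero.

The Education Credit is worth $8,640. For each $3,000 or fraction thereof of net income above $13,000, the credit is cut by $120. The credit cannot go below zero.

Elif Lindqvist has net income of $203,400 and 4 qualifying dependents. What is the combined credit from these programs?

$29,820

Dependent Care Credit: base = 4 × $7,100 = $28,400. $203,400 is below the $213,700 cutoff, so the full $28,400 applies.
Apprenticeship Credit: 15% of the $600 excess over $202,800 is $90; credit = $550 − $90 = $460.
Education Credit: income exceeds $13,000 by $190,400, which is 64 full-or-partial $3,000 increments; reduction = 64 × $120 = $7,680, leaving $960.
Total: $28,400 + $460 + $960 = $29,820.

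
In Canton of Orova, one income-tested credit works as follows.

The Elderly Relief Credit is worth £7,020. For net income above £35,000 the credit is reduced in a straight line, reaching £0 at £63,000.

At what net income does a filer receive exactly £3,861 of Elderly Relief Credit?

£47,600

£3,861 is 3,861/7,020 of the full £7,020, so 3,159/7,020 of the £28,000 range has been used: income = £35,000 + £28,000 × 3,159/7,020 = £47,600.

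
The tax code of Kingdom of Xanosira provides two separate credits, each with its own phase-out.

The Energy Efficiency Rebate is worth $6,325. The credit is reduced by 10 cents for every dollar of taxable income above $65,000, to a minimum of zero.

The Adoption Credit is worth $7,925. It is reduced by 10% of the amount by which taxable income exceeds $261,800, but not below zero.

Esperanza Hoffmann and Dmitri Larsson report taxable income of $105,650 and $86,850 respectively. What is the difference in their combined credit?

$1,880

Esperanza ($105,650): Energy Efficiency Rebate: 10% of the $40,650 excess over $65,000 is $4,065; credit = $6,325 − $4,065 = $2,260. Adoption Credit: $105,650 is at or below the $261,800 threshold, so the full $7,925 applies. total $2,260 + $7,925 = $10,185
Dmitri ($86,850): Energy Efficiency Rebate: 10% of the $21,850 excess over $65,000 is $2,185; credit = $6,325 − $2,185 = $4,140. Adoption Credit: $86,850 is at or below the $261,800 threshold, so the full $7,925 applies. total $4,140 + $7,925 = $12,065
Difference: |$10,185 − $12,065| = $1,880.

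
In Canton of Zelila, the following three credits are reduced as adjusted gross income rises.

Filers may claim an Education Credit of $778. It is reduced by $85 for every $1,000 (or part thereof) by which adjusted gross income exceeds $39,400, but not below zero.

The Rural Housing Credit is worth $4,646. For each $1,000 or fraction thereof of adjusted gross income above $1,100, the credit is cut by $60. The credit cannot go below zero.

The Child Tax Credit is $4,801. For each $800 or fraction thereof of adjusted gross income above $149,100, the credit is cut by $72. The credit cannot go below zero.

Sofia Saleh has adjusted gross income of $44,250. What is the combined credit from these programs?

$7,160

Education Credit: income exceeds $39,400 by $4,850, which is 5 full-or-partial $1,000 increments; reduction = 5 × $85 = $425, leaving $353.
Rural Housing Credit: income exceeds $1,100 by $43,150, which is 44 full-or-partial $1,000 increments; reduction = 44 × $60 = $2,640, leaving $2,006.
Child Tax Credit: $44,250 is at or below the $149,100 threshold, so the full $4,801 applies.
Total: $353 + $2,006 + $4,801 = $7,160.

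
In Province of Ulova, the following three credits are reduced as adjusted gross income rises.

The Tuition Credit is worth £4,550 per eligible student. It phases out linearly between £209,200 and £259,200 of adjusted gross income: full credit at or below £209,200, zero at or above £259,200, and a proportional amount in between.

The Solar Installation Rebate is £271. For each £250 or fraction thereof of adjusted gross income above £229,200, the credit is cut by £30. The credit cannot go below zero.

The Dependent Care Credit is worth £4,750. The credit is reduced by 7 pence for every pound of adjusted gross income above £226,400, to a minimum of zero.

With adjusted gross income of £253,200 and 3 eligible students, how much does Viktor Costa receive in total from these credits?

£4,512

Tuition Credit: base = 3 × £4,550 = £13,650. £253,200 is £44,000 into a £50,000 phase-out range, leaving 6,000/50,000 of the credit: £13,650 × 6,000/50,000 = £1,638.
Solar Installation Rebate: income exceeds £229,200 by £24,000 → 96 increments × £30 = £2,880 ≥ base, so the credit is £0.
Dependent Care Credit: 7% of the £26,800 excess over £226,400 is £1,876; credit = £4,750 − £1,876 = £2,874.
Total: £1,638 + £0 + £2,874 = £4,512.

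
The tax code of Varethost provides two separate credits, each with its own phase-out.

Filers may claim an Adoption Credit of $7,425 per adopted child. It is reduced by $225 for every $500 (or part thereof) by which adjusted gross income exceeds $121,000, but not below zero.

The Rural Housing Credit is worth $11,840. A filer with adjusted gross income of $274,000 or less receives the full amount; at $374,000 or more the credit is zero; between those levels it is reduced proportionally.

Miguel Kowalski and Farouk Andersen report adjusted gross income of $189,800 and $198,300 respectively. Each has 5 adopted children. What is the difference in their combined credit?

Miguel ($189,800): Adoption Credit: base = 5 × $7,425 = $37,125. income exceeds $121,000 by $68,800, which is 138 full-or-partial $500 increments; reduction = 138 × $225 = $31,050, leaving $6,075. Rural Housing Credit: $189,800 is at or below the $274,000 threshold, so the full $11,840 applies. total $6,075 + $11,840 = $17,915
Farouk ($198,300): Adoption Credit: base = 5 × $7,425 = $37,125. income exceeds $121,000 by $77,300, which is 155 full-or-partial $500 increments; reduction = 155 × $225 = $34,875, leaving $2,250. Rural Housing Credit: $198,300 is at or below the $274,000 threshold, so the full $11,840 applies. total $2,250 + $11,840 = $14,090
Difference: |$17,915 − $14,090| = $3,825.

$3,825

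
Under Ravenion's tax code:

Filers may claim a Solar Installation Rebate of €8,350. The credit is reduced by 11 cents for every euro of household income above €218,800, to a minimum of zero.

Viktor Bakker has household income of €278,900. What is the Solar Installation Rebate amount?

€1,739

Solar Installation Rebate: 11% of the €60,100 excess over €218,800 is €6,611; credit = €8,350 − €6,611 = €1,739.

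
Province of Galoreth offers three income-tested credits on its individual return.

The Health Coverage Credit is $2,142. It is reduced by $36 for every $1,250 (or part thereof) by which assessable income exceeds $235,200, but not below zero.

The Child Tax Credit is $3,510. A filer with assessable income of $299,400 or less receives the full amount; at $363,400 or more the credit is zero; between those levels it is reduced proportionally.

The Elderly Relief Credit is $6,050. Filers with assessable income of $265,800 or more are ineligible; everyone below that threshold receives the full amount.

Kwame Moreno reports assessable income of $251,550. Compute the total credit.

Health Coverage Credit: income exceeds $235,200 by $16,350, which is 14 full-or-partial $1,250 increments; reduction = 14 × $36 = $504, leaving $1,638.
Child Tax Credit: $251,550 is at or below the $299,400 threshold, so the full $3,510 applies.
Elderly Relief Credit: $251,550 is below the $265,800 cutoff, so the full $6,050 applies.
Total: $1,638 + $3,510 + $6,050 = $11,198.

$11,198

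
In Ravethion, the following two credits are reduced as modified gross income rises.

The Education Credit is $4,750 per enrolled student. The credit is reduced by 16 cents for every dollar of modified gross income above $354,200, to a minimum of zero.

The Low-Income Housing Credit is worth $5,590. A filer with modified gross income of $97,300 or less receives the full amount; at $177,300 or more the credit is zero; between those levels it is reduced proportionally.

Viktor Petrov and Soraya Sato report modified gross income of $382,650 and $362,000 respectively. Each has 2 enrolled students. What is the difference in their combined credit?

Viktor ($382,650): Education Credit: base = 2 × $4,750 = $9,500. 16% of the $28,450 excess over $354,200 is $4,552; credit = $9,500 − $4,552 = $4,948. Low-Income Housing Credit: $382,650 is at or above $177,300, so the credit is $0. total $4,948 + $0 = $4,948
Soraya ($362,000): Education Credit: base = 2 × $4,750 = $9,500. 16% of the $7,800 excess over $354,200 is $1,248; credit = $9,500 − $1,248 = $8,252. Low-Income Housing Credit: $362,000 is at or above $177,300, so the credit is $0. total $8,252 + $0 = $8,252
Difference: |$4,948 − $8,252| = $3,304.

$3,304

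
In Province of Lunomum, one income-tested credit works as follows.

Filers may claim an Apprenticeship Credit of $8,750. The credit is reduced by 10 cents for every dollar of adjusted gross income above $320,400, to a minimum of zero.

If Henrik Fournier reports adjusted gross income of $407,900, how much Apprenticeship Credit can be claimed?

Apprenticeship Credit: 10% of the $87,500 excess over $320,400 is $8,750 ≥ base, so the credit is $0.

$0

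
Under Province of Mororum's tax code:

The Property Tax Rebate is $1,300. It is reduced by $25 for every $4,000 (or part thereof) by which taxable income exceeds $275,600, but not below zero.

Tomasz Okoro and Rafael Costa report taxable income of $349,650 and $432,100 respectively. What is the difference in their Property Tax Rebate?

Tomasz ($349,650): Property Tax Rebate: income exceeds $275,600 by $74,050, which is 19 full-or-partial $4,000 increments; reduction = 19 × $25 = $475, leaving $825.
Rafael ($432,100): Property Tax Rebate: income exceeds $275,600 by $156,500, which is 40 full-or-partial $4,000 increments; reduction = 40 × $25 = $1,000, leaving $300.
Difference: |$825 − $300| = $525.

$525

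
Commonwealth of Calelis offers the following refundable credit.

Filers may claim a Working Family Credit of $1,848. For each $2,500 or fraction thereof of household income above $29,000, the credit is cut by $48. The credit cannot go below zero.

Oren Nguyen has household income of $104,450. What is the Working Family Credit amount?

Working Family Credit: income exceeds $29,000 by $75,450, which is 31 full-or-partial $2,500 increments; reduction = 31 × $48 = $1,488, leaving $360.

$360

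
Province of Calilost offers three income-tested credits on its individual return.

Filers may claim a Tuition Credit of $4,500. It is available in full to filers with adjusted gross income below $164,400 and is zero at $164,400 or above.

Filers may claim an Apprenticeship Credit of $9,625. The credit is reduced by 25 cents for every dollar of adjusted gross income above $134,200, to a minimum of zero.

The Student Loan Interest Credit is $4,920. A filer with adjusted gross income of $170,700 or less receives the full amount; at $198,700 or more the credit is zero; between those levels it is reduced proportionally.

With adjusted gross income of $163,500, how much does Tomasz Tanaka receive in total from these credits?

Tuition Credit: $163,500 is below the $164,400 cutoff, so the full $4,500 applies.
Apprenticeship Credit: 25% of the $29,300 excess over $134,200 is $7,325; credit = $9,625 − $7,325 = $2,300.
Student Loan Interest Credit: $163,500 is at or below the $170,700 threshold, so the full $4,920 applies.
Total: $4,500 + $2,300 + $4,920 = $11,720.

$11,720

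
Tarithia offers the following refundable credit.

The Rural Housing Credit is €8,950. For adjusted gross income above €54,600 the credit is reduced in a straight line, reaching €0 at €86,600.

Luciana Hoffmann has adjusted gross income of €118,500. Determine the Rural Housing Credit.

Rural Housing Credit: €118,500 is at or above €86,600, so the credit is €0.

€0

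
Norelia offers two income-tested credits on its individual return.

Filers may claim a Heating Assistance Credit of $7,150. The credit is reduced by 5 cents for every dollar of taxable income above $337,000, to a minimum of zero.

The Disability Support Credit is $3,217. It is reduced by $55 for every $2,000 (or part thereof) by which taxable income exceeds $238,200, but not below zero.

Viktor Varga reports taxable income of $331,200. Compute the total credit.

$7,782

Heating Assistance Credit: $331,200 is at or below the $337,000 threshold, so the full $7,150 applies.
Disability Support Credit: income exceeds $238,200 by $93,000, which is 47 full-or-partial $2,000 increments; reduction = 47 × $55 = $2,585, leaving $632.
Total: $7,150 + $632 = $7,782.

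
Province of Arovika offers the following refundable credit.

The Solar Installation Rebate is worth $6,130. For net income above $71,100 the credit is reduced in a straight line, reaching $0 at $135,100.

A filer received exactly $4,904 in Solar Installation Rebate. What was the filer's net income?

$4,904 is 4,904/6,130 of the full $6,130, so 1,226/6,130 of the $64,000 range has been used: income = $71,100 + $64,000 × 1,226/6,130 = $83,900.

$83,900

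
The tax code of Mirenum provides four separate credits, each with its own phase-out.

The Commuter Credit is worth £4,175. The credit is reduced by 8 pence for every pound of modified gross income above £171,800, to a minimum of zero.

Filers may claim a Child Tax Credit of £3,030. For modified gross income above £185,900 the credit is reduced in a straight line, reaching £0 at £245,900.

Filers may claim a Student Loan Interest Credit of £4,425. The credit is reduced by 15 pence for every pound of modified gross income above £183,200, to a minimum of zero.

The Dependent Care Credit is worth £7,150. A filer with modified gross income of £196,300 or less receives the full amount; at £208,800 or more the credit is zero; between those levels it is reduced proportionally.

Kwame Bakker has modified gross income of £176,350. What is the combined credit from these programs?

£18,416

Commuter Credit: 8% of the £4,550 excess over £171,800 is £364; credit = £4,175 − £364 = £3,811.
Child Tax Credit: £176,350 is at or below the £185,900 threshold, so the full £3,030 applies.
Student Loan Interest Credit: £176,350 is at or below the £183,200 threshold, so the full £4,425 applies.
Dependent Care Credit: £176,350 is at or below the £196,300 threshold, so the full £7,150 applies.
Total: £3,811 + £3,030 + £4,425 + £7,150 = £18,416.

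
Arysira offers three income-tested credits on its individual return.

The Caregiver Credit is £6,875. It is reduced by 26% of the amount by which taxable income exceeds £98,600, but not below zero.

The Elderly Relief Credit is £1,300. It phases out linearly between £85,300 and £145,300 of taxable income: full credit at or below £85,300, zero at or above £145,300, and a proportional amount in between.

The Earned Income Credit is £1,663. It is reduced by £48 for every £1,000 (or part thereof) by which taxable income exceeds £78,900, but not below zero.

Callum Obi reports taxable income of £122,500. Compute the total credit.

Caregiver Credit: 26% of the £23,900 excess over £98,600 is £6,214; credit = £6,875 − £6,214 = £661.
Elderly Relief Credit: £122,500 is £37,200 into a £60,000 phase-out range, leaving 22,800/60,000 of the credit: £1,300 × 22,800/60,000 = £494.
Earned Income Credit: income exceeds £78,900 by £43,600 → 44 increments × £48 = £2,112 ≥ base, so the credit is £0.
Total: £661 + £494 + £0 = £1,155.

£1,155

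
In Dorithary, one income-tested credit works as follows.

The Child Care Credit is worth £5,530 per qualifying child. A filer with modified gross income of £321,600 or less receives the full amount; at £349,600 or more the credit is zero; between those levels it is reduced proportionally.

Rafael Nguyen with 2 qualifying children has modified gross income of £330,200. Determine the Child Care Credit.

Child Care Credit: base = 2 × £5,530 = £11,060. £330,200 is £8,600 into a £28,000 phase-out range, leaving 19,400/28,000 of the credit: £11,060 × 19,400/28,000 = £7,663.

£7,663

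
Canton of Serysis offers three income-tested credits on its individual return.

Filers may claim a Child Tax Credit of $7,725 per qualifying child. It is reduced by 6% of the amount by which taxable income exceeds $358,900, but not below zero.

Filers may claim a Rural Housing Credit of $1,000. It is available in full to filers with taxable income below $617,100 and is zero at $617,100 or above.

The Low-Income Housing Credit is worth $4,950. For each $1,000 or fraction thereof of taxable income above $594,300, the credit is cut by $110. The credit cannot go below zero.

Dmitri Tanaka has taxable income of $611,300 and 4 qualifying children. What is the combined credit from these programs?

$19,836

Child Tax Credit: base = 4 × $7,725 = $30,900. 6% of the $252,400 excess over $358,900 is $15,144; credit = $30,900 − $15,144 = $15,756.
Rural Housing Credit: $611,300 is below the $617,100 cutoff, so the full $1,000 applies.
Low-Income Housing Credit: income exceeds $594,300 by $17,000, which is 17 full-or-partial $1,000 increments; reduction = 17 × $110 = $1,870, leaving $3,080.
Total: $15,756 + $1,000 + $3,080 = $19,836.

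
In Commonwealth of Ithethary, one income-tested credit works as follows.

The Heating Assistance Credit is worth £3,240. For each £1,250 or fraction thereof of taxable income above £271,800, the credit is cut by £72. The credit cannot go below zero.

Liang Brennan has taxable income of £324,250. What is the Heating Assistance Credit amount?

£216

Heating Assistance Credit: income exceeds £271,800 by £52,450, which is 42 full-or-partial £1,250 increments; reduction = 42 × £72 = £3,024, leaving £216.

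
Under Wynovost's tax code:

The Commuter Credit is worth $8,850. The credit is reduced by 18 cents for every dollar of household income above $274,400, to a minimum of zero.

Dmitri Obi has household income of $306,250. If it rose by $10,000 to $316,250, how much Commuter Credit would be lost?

At $306,250 — 18% of the $31,850 excess over $274,400 is $5,733; credit = $8,850 − $5,733 = $3,117.
At $316,250 — 18% of the $41,850 excess over $274,400 is $7,533; credit = $8,850 − $7,533 = $1,317.
Lost: $3,117 − $1,317 = $1,800.

$1,800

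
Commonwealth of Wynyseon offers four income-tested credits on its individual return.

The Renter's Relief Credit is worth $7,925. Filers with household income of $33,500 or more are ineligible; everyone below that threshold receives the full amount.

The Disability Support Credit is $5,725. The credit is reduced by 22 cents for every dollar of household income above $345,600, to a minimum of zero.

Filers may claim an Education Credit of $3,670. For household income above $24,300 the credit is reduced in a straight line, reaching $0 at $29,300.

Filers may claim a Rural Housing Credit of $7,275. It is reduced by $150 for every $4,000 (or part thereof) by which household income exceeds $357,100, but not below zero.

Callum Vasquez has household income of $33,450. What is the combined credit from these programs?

$20,925

Renter's Relief Credit: $33,450 is below the $33,500 cutoff, so the full $7,925 applies.
Disability Support Credit: $33,450 is at or below the $345,600 threshold, so the full $5,725 applies.
Education Credit: $33,450 is at or above $29,300, so the credit is $0.
Rural Housing Credit: $33,450 is at or below the $357,100 threshold, so the full $7,275 applies.
Total: $7,925 + $5,725 + $0 + $7,275 = $20,925.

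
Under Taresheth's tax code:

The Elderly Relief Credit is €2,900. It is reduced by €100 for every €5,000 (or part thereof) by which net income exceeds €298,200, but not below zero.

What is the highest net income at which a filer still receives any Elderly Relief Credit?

After 28 increments the reduction is 28 × €100 = €2,800, leaving €100; one more increment wipes it out. Increment 28 ends at excess 28 × €5,000 = €140,000, so the highest qualifying income is €298,200 + €140,000 = €438,200.

€438,200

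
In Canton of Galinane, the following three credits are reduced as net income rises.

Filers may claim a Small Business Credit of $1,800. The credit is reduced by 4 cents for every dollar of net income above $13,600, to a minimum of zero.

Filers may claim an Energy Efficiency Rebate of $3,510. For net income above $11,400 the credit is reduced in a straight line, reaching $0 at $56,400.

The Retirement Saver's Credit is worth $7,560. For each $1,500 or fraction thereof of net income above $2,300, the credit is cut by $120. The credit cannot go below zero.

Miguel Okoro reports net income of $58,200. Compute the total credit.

$3,016

Small Business Credit: 4% of the $44,600 excess over $13,600 is $1,784; credit = $1,800 − $1,784 = $16.
Energy Efficiency Rebate: $58,200 is at or above $56,400, so the credit is $0.
Retirement Saver's Credit: income exceeds $2,300 by $55,900, which is 38 full-or-partial $1,500 increments; reduction = 38 × $120 = $4,560, leaving $3,000.
Total: $16 + $0 + $3,000 = $3,016.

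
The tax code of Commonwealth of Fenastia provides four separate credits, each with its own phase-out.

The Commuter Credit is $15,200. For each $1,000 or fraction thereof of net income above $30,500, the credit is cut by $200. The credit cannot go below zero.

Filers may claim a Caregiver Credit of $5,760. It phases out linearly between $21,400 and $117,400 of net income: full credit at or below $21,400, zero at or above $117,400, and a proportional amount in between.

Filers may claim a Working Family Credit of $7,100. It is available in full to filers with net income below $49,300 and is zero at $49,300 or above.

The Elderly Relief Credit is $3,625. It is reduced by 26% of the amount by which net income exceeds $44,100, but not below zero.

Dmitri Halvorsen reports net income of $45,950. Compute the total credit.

$26,531

Commuter Credit: income exceeds $30,500 by $15,450, which is 16 full-or-partial $1,000 increments; reduction = 16 × $200 = $3,200, leaving $12,000.
Caregiver Credit: $45,950 is $24,550 into a $96,000 phase-out range, leaving 71,450/96,000 of the credit: $5,760 × 71,450/96,000 = $4,287.
Working Family Credit: $45,950 is below the $49,300 cutoff, so the full $7,100 applies.
Elderly Relief Credit: 26% of the $1,850 excess over $44,100 is $481; credit = $3,625 − $481 = $3,144.
Total: $12,000 + $4,287 + $7,100 + $3,144 = $26,531.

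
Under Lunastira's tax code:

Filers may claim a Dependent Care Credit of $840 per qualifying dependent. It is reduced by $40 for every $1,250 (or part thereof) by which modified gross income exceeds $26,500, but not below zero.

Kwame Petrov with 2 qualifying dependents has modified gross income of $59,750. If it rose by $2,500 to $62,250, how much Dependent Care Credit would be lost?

$80

At $59,750 — base = 2 × $840 = $1,680. income exceeds $26,500 by $33,250, which is 27 full-or-partial $1,250 increments; reduction = 27 × $40 = $1,080, leaving $600.
At $62,250 — base = 2 × $840 = $1,680. income exceeds $26,500 by $35,750, which is 29 full-or-partial $1,250 increments; reduction = 29 × $40 = $1,160, leaving $520.
Lost: $600 − $520 = $80.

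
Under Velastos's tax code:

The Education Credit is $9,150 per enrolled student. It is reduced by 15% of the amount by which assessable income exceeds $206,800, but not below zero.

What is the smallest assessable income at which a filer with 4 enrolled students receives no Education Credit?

$450,800

Full credit = 4 × $9,150 = $36,600.
The credit falls by 15% of each dollar above $206,800, so it reaches zero when the excess is $36,600 / 15% = $244,000: income = $206,800 + $244,000 = $450,800.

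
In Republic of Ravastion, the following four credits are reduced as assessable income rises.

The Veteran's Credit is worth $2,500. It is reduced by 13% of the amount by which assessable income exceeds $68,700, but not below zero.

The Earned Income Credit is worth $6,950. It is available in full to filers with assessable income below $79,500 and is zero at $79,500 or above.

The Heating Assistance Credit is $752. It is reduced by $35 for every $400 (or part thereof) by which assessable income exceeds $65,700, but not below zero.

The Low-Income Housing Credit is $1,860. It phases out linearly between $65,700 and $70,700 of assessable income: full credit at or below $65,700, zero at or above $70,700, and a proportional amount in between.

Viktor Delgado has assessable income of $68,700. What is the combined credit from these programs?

$10,666

Veteran's Credit: $68,700 is at or below the $68,700 threshold, so the full $2,500 applies.
Earned Income Credit: $68,700 is below the $79,500 cutoff, so the full $6,950 applies.
Heating Assistance Credit: income exceeds $65,700 by $3,000, which is 8 full-or-partial $400 increments; reduction = 8 × $35 = $280, leaving $472.
Low-Income Housing Credit: $68,700 is $3,000 into a $5,000 phase-out range, leaving 2,000/5,000 of the credit: $1,860 × 2,000/5,000 = $744.
Total: $2,500 + $6,950 + $472 + $744 = $10,666.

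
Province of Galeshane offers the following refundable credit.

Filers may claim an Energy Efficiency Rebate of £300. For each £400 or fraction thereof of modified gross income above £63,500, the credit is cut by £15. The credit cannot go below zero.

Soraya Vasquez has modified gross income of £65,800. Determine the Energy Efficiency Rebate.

£210

Energy Efficiency Rebate: income exceeds £63,500 by £2,300, which is 6 full-or-partial £400 increments; reduction = 6 × £15 = £90, leaving £210.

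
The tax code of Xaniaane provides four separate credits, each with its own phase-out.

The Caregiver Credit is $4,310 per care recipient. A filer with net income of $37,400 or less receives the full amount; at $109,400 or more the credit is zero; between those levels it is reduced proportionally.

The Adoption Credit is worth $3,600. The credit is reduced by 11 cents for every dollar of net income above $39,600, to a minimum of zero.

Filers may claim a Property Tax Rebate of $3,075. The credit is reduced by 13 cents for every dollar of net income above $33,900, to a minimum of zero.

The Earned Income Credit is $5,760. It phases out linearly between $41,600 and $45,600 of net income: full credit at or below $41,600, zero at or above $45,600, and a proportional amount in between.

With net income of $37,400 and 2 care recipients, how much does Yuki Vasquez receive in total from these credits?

Caregiver Credit: base = 2 × $4,310 = $8,620. $37,400 is at or below the $37,400 threshold, so the full $8,620 applies.
Adoption Credit: $37,400 is at or below the $39,600 threshold, so the full $3,600 applies.
Property Tax Rebate: 13% of the $3,500 excess over $33,900 is $455; credit = $3,075 − $455 = $2,620.
Earned Income Credit: $37,400 is at or below the $41,600 threshold, so the full $5,760 applies.
Total: $8,620 + $3,600 + $2,620 + $5,760 = $20,600.

$20,600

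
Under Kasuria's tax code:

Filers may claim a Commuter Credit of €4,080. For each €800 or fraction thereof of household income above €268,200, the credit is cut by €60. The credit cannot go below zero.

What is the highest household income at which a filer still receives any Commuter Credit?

€321,800

After 67 increments the reduction is 67 × €60 = €4,020, leaving €60; one more increment wipes it out. Increment 67 ends at excess 67 × €800 = €53,600, so the highest qualifying income is €268,200 + €53,600 = €321,800.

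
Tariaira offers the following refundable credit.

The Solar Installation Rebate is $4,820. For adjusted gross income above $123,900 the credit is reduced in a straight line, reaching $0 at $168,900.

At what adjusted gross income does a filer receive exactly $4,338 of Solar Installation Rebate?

$4,338 is 4,338/4,820 of the full $4,820, so 482/4,820 of the $45,000 range has been used: income = $123,900 + $45,000 × 482/4,820 = $128,400.

$128,400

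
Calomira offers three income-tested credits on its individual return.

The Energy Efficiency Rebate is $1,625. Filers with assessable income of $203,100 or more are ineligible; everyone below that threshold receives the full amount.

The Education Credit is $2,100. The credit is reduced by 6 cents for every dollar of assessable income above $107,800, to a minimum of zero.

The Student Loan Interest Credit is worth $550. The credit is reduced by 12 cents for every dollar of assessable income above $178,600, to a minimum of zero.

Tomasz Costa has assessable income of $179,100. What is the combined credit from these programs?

Energy Efficiency Rebate: $179,100 is below the $203,100 cutoff, so the full $1,625 applies.
Education Credit: 6% of the $71,300 excess over $107,800 is $4,278 ≥ base, so the credit is $0.
Student Loan Interest Credit: 12% of the $500 excess over $178,600 is $60; credit = $550 − $60 = $490.
Total: $1,625 + $0 + $490 = $2,115.

$2,115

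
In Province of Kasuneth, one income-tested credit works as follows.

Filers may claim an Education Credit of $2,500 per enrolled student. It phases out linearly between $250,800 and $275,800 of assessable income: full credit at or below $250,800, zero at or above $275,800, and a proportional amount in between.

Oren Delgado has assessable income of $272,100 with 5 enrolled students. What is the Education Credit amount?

Education Credit: base = 5 × $2,500 = $12,500. $272,100 is $21,300 into a $25,000 phase-out range, leaving 3,700/25,000 of the credit: $12,500 × 3,700/25,000 = $1,850.

$1,850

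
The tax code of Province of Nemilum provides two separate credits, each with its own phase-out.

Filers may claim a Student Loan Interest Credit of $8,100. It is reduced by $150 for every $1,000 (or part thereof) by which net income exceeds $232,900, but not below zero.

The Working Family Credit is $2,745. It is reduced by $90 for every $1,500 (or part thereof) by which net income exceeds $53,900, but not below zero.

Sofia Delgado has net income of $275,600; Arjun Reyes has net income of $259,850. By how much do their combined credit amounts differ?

$2,400

Sofia ($275,600): Student Loan Interest Credit: income exceeds $232,900 by $42,700, which is 43 full-or-partial $1,000 increments; reduction = 43 × $150 = $6,450, leaving $1,650. Working Family Credit: income exceeds $53,900 by $221,700 → 148 increments × $90 = $13,320 ≥ base, so the credit is $0. total $1,650 + $0 = $1,650
Arjun ($259,850): Student Loan Interest Credit: income exceeds $232,900 by $26,950, which is 27 full-or-partial $1,000 increments; reduction = 27 × $150 = $4,050, leaving $4,050. Working Family Credit: income exceeds $53,900 by $205,950 → 138 increments × $90 = $12,420 ≥ base, so the credit is $0. total $4,050 + $0 = $4,050
Difference: |$1,650 − $4,050| = $2,400.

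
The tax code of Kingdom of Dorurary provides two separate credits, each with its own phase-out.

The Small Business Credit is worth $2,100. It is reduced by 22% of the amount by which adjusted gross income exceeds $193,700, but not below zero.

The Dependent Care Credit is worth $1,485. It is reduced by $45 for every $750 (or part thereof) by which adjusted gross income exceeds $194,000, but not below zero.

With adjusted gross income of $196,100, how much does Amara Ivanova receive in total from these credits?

Small Business Credit: 22% of the $2,400 excess over $193,700 is $528; credit = $2,100 − $528 = $1,572.
Dependent Care Credit: income exceeds $194,000 by $2,100, which is 3 full-or-partial $750 increments; reduction = 3 × $45 = $135, leaving $1,350.
Total: $1,572 + $1,350 = $2,922.

$2,922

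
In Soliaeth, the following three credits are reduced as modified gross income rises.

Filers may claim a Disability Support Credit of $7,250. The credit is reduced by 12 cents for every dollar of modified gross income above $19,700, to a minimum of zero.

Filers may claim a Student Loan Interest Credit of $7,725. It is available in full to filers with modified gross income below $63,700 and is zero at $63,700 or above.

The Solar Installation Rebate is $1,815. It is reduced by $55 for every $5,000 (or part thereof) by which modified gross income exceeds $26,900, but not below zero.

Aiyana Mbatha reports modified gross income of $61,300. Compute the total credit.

$11,413

Disability Support Credit: 12% of the $41,600 excess over $19,700 is $4,992; credit = $7,250 − $4,992 = $2,258.
Student Loan Interest Credit: $61,300 is below the $63,700 cutoff, so the full $7,725 applies.
Solar Installation Rebate: income exceeds $26,900 by $34,400, which is 7 full-or-partial $5,000 increments; reduction = 7 × $55 = $385, leaving $1,430.
Total: $2,258 + $7,725 + $1,430 = $11,413.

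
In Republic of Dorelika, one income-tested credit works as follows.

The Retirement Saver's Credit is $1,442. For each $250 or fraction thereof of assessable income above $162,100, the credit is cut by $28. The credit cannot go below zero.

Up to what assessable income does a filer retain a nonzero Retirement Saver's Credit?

$174,850

After 51 increments the reduction is 51 × $28 = $1,428, leaving $14; one more increment wipes it out. Increment 51 ends at excess 51 × $250 = $12,750, so the highest qualifying income is $162,100 + $12,750 = $174,850.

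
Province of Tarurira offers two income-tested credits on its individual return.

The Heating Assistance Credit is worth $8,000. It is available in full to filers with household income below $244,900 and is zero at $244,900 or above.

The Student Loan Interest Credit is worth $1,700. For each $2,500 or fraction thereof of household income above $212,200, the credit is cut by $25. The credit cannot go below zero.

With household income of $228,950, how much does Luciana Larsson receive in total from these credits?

$9,525

Heating Assistance Credit: $228,950 is below the $244,900 cutoff, so the full $8,000 applies.
Student Loan Interest Credit: income exceeds $212,200 by $16,750, which is 7 full-or-partial $2,500 increments; reduction = 7 × $25 = $175, leaving $1,525.
Total: $8,000 + $1,525 = $9,525.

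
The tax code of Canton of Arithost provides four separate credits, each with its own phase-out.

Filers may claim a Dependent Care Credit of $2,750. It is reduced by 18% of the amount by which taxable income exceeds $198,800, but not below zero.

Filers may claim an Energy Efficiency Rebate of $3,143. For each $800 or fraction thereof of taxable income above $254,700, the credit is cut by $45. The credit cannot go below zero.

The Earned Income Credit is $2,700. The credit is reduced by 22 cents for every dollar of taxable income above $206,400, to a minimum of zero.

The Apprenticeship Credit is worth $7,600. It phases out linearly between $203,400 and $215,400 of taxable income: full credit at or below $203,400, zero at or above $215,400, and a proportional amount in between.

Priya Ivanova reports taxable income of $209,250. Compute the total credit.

Dependent Care Credit: 18% of the $10,450 excess over $198,800 is $1,881; credit = $2,750 − $1,881 = $869.
Energy Efficiency Rebate: $209,250 is at or below the $254,700 threshold, so the full $3,143 applies.
Earned Income Credit: 22% of the $2,850 excess over $206,400 is $627; credit = $2,700 − $627 = $2,073.
Apprenticeship Credit: $209,250 is $5,850 into a $12,000 phase-out range, leaving 6,150/12,000 of the credit: $7,600 × 6,150/12,000 = $3,895.
Total: $869 + $3,143 + $2,073 + $3,895 = $9,980.

$9,980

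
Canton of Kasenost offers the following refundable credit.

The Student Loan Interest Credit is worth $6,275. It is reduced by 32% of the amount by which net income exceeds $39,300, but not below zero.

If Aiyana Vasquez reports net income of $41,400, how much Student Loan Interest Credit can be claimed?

Student Loan Interest Credit: 32% of the $2,100 excess over $39,300 is $672; credit = $6,275 − $672 = $5,603.

$5,603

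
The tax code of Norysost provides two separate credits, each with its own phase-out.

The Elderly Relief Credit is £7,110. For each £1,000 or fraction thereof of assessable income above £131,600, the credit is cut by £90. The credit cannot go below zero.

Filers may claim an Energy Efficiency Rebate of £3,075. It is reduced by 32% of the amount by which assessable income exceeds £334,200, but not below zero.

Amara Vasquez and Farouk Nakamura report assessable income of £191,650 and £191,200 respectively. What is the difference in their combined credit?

£90

Amara (£191,650): Elderly Relief Credit: income exceeds £131,600 by £60,050, which is 61 full-or-partial £1,000 increments; reduction = 61 × £90 = £5,490, leaving £1,620. Energy Efficiency Rebate: £191,650 is at or below the £334,200 threshold, so the full £3,075 applies. total £1,620 + £3,075 = £4,695
Farouk (£191,200): Elderly Relief Credit: income exceeds £131,600 by £59,600, which is 60 full-or-partial £1,000 increments; reduction = 60 × £90 = £5,400, leaving £1,710. Energy Efficiency Rebate: £191,200 is at or below the £334,200 threshold, so the full £3,075 applies. total £1,710 + £3,075 = £4,785
Difference: |£4,695 − £4,785| = £90.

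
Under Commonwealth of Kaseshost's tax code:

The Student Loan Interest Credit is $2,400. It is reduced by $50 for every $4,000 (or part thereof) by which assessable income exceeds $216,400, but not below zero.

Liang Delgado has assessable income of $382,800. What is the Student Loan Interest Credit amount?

Student Loan Interest Credit: income exceeds $216,400 by $166,400, which is 42 full-or-partial $4,000 increments; reduction = 42 × $50 = $2,100, leaving $300.

$300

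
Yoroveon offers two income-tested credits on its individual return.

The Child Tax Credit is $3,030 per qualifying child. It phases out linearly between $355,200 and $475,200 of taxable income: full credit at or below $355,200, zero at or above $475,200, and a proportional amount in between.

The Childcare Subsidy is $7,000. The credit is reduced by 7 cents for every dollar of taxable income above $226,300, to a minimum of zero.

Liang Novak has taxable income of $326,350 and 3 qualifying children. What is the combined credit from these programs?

Child Tax Credit: base = 3 × $3,030 = $9,090. $326,350 is at or below the $355,200 threshold, so the full $9,090 applies.
Childcare Subsidy: 7% of the $100,050 excess over $226,300 is $7,003.50 ≥ base, so the credit is $0.
Total: $9,090 + $0 = $9,090.

$9,090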